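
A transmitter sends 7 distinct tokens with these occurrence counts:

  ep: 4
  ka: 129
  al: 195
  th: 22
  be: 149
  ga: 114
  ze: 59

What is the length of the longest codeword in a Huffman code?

Merge the two lowest-weight nodes at each step:
ep(4) + th(22) → 26
26 + ze(59) → 85
85 + ga(114) → 199
ka(129) + be(149) → 278
al(195) + 199 → 394
278 + 394 → 672
Maximum depth reached is 5.

5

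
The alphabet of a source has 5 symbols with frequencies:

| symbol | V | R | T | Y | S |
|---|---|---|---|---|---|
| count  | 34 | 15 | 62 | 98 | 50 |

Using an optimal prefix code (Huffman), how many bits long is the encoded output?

Build the Huffman tree bottom-up:
R(15) + V(34) → 49
49 + S(50) → 99
T(62) + Y(98) → 160
99 + 160 → 259
The encoded length is the sum of every internal node's weight: 49 + 99 + 160 + 259 = 567 bits.

567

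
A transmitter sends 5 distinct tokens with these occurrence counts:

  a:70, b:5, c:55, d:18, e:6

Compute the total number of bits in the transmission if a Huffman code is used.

278

Build the Huffman tree bottom-up:
b(5) + e(6) → 11
11 + d(18) → 29
29 + c(55) → 84
a(70) + 84 → 154
Each symbol's bit-cost is frequency × depth; summing gives 278 bits (equivalently 11 + 29 + 84 + 154).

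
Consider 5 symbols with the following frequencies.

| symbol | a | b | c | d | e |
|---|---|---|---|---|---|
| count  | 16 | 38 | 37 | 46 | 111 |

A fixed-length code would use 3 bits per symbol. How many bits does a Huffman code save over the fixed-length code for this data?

Fixed-length: 3 bits × 248 symbols = 744 bits.
Huffman merges:
a(16) + c(37) → 53
b(38) + d(46) → 84
53 + 84 → 137
e(111) + 137 → 248
Huffman total = 53 + 84 + 137 + 248 = 522 bits.
Saving = 744 − 522 = 222 bits.

222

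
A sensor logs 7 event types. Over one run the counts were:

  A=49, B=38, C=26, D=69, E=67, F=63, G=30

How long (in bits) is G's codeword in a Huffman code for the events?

4

Repeatedly merge the two smallest:
combine C(26), G(30) → 56
combine B(38), A(49) → 87
combine 56, F(63) → 119
combine E(67), D(69) → 136
combine 87, 119 → 206
combine 136, 206 → 342
The subtree containing G is merged 4 times, so code length = 4.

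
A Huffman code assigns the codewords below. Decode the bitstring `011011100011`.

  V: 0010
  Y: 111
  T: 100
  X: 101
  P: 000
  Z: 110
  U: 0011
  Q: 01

QXZU

Read left to right; each codeword is recognised as soon as it completes (prefix code):
  01→Q | 101→X | 110→Z | 0011→U
Decoded message: QXZU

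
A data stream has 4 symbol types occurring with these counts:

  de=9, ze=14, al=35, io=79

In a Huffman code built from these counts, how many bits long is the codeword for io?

1

Repeatedly merge the two smallest:
de(9) + ze(14) → 23
23 + al(35) → 58
58 + io(79) → 137
io is a child of the root — depth 1, so its codeword is a single bit.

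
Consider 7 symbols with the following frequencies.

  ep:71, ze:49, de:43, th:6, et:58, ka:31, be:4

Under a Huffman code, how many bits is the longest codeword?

Merge the two lowest-weight nodes at each step:
merge be(4) and th(6): 10
merge 10 and ka(31): 41
merge 41 and de(43): 84
merge ze(49) and et(58): 107
merge ep(71) and 84: 155
merge 107 and 155: 262
Maximum depth reached is 5.

5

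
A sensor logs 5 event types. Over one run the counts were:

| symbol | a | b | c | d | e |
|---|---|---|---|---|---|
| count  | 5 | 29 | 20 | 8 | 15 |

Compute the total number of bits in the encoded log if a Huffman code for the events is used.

Build the Huffman tree bottom-up:
combine a(5), d(8) → 13
combine 13, e(15) → 28
combine c(20), 28 → 48
combine b(29), 48 → 77
Total encoded bits = sum of merged weights = 13 + 28 + 48 + 77 = 166.

166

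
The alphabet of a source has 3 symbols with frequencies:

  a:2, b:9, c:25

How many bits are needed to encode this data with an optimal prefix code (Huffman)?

Build the Huffman tree bottom-up:
merge a(2) and b(9): 11
merge 11 and c(25): 36
Total encoded bits = sum of merged weights = 11 + 36 = 47.

47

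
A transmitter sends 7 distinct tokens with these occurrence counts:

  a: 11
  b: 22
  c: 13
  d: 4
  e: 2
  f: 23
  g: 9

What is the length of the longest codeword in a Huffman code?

Merge the two lowest-weight nodes at each step:
merge e(2) and d(4): 6
merge 6 and g(9): 15
merge a(11) and c(13): 24
merge 15 and b(22): 37
merge f(23) and 24: 47
merge 37 and 47: 84
The first pair merged (e, d) ends up deepest, at depth 4.

4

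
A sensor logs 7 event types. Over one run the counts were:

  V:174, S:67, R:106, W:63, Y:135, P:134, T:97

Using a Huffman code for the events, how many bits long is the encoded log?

Build the Huffman tree bottom-up:
combine W(63), S(67) → 130
combine T(97), R(106) → 203
combine 130, P(134) → 264
combine Y(135), V(174) → 309
combine 203, 264 → 467
combine 309, 467 → 776
Each symbol's bit-cost is frequency × depth; summing gives 2149 bits (equivalently 130 + 203 + 264 + 309 + 467 + 776).

2149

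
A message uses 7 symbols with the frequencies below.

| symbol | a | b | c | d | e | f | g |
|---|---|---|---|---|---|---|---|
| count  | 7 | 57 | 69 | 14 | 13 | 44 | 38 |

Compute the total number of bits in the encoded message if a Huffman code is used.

Greedily combine the two least-frequent nodes:
merge a(7) and e(13): 20
merge d(14) and 20: 34
merge 34 and g(38): 72
merge f(44) and b(57): 101
merge c(69) and 72: 141
merge 101 and 141: 242
Each symbol's bit-cost is frequency × depth; summing gives 610 bits (equivalently 20 + 34 + 72 + 101 + 141 + 242).

610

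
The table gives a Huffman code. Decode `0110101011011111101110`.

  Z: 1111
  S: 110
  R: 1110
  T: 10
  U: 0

Read left to right; each codeword is recognised as soon as it completes (prefix code):
  0→U | 110→S | 10→T | 10→T | 110→S | 1111→Z | 110→S | 1110→R
Decoded message: USTTSZSR

USTTSZSR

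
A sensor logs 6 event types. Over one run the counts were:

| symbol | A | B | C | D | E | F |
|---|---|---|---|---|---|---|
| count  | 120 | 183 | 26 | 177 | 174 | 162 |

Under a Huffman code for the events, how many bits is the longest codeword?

Merge the two lowest-weight nodes at each step:
C(26) + A(120) → 146
146 + F(162) → 308
E(174) + D(177) → 351
B(183) + 308 → 491
351 + 491 → 842
The rarest symbols sit at the bottom; the longest codeword is 4 bits.

4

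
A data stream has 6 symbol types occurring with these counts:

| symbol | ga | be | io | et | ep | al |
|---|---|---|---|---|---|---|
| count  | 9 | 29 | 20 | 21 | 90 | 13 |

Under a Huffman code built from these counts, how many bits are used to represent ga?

Repeatedly merge the two smallest:
combine ga(9), al(13) → 22
combine io(20), et(21) → 41
combine 22, be(29) → 51
combine 41, 51 → 92
combine ep(90), 92 → 182
The subtree containing ga is merged 4 times, so code length = 4.

4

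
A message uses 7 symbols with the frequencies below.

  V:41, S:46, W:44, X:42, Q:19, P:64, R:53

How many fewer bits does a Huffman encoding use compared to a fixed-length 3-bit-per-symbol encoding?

64

Fixed-length: 3 bits × 309 symbols = 927 bits.
Huffman merges:
Q(19) + V(41) → 60
X(42) + W(44) → 86
S(46) + R(53) → 99
60 + P(64) → 124
86 + 99 → 185
124 + 185 → 309
Huffman total = 60 + 86 + 99 + 124 + 185 + 309 = 863 bits.
Saving = 927 − 863 = 64 bits.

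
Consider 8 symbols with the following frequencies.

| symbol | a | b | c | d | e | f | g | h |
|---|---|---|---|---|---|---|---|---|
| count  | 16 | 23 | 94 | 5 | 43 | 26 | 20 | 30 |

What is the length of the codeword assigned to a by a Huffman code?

5

Build the tree from the bottom:
d(5) + a(16) → 21
g(20) + 21 → 41
b(23) + f(26) → 49
h(30) + 41 → 71
e(43) + 49 → 92
71 + 92 → 163
c(94) + 163 → 257
The subtree containing a is merged 5 times, so code length = 5.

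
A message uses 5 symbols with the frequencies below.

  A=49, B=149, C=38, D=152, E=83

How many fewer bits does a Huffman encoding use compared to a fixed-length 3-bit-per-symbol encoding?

384

Fixed-length: 3 bits × 471 symbols = 1413 bits.
Huffman merges:
merge C(38) and A(49): 87
merge E(83) and 87: 170
merge B(149) and D(152): 301
merge 170 and 301: 471
Huffman total = 87 + 170 + 301 + 471 = 1029 bits.
Saving = 1413 − 1029 = 384 bits.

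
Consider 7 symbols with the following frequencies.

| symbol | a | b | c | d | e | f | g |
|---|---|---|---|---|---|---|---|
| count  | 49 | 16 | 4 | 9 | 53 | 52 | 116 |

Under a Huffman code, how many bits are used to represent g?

1

Repeatedly merge the two smallest:
c(4) + d(9) → 13
13 + b(16) → 29
29 + a(49) → 78
f(52) + e(53) → 105
78 + 105 → 183
g(116) + 183 → 299
g sits one level below the root: a 1-bit codeword.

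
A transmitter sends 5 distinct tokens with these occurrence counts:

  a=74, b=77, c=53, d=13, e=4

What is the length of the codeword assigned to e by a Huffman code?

Repeatedly merge the two smallest:
e(4) + d(13) → 17
17 + c(53) → 70
70 + a(74) → 144
b(77) + 144 → 221
e's leaf is at depth 4, giving a 4-bit codeword.

4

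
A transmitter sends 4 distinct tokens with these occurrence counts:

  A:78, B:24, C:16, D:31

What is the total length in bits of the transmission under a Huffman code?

Merge the two smallest weights repeatedly:
combine C(16), B(24) → 40
combine D(31), 40 → 71
combine 71, A(78) → 149
The encoded length is the sum of every internal node's weight: 40 + 71 + 149 = 260 bits.

260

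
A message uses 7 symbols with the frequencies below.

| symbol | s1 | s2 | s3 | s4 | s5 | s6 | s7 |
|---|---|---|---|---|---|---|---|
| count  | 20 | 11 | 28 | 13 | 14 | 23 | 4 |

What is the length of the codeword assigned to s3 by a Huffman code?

2

Build the tree from the bottom:
merge s7(4) and s2(11): 15
merge s4(13) and s5(14): 27
merge 15 and s1(20): 35
merge s6(23) and 27: 50
merge s3(28) and 35: 63
merge 50 and 63: 113
s3's leaf is at depth 2, giving a 2-bit codeword.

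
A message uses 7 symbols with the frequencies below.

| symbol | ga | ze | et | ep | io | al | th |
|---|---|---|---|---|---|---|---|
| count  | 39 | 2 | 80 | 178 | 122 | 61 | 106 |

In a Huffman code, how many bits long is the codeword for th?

2

Huffman merges, smallest pair first:
merge ze(2) and ga(39): 41
merge 41 and al(61): 102
merge et(80) and 102: 182
merge th(106) and io(122): 228
merge ep(178) and 182: 360
merge 228 and 360: 588
th's leaf is at depth 2, giving a 2-bit codeword.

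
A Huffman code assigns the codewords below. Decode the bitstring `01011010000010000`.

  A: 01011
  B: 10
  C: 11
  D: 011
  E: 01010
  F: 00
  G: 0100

AGFGF

Read left to right; each codeword is recognised as soon as it completes (prefix code):
  01011→A | 0100→G | 00→F | 0100→G | 00→F
Decoded message: AGFGF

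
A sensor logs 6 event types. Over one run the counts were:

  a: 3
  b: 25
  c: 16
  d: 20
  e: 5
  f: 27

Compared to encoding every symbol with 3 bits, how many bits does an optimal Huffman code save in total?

64

Fixed-length: 3 bits × 96 symbols = 288 bits.
Huffman merges:
a(3) + e(5) → 8
8 + c(16) → 24
d(20) + 24 → 44
b(25) + f(27) → 52
44 + 52 → 96
Huffman total = 8 + 24 + 44 + 52 + 96 = 224 bits.
Saving = 288 − 224 = 64 bits.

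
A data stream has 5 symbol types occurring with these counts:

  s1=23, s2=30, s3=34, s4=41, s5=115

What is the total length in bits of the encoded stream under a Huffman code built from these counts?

Build the Huffman tree bottom-up:
merge s1(23) and s2(30): 53
merge s3(34) and s4(41): 75
merge 53 and 75: 128
merge s5(115) and 128: 243
Each symbol's bit-cost is frequency × depth; summing gives 499 bits (equivalently 53 + 75 + 128 + 243).

499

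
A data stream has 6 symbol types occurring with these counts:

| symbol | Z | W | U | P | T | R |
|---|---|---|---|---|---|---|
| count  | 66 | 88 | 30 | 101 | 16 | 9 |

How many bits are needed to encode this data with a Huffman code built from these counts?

Greedily combine the two least-frequent nodes:
R(9) + T(16) → 25
25 + U(30) → 55
55 + Z(66) → 121
W(88) + P(101) → 189
121 + 189 → 310
Total encoded bits = sum of merged weights = 25 + 55 + 121 + 189 + 310 = 700.

700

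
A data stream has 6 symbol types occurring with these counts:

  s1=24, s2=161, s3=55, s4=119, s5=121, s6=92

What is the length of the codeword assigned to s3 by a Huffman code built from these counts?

4

Repeatedly merge the two smallest:
merge s1(24) and s3(55): 79
merge 79 and s6(92): 171
merge s4(119) and s5(121): 240
merge s2(161) and 171: 332
merge 240 and 332: 572
The subtree containing s3 is merged 4 times, so code length = 4.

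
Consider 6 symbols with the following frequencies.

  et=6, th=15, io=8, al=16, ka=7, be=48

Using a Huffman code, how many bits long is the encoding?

Build the Huffman tree bottom-up:
et(6) + ka(7) → 13
io(8) + 13 → 21
th(15) + al(16) → 31
21 + 31 → 52
be(48) + 52 → 100
The encoded length is the sum of every internal node's weight: 13 + 21 + 31 + 52 + 100 = 217 bits.

217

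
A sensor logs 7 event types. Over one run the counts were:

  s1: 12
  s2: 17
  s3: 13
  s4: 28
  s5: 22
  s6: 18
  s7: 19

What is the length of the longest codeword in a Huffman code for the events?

3

Merge the two lowest-weight nodes at each step:
s1(12) + s3(13) → 25
s2(17) + s6(18) → 35
s7(19) + s5(22) → 41
25 + s4(28) → 53
35 + 41 → 76
53 + 76 → 129
Maximum depth reached is 3.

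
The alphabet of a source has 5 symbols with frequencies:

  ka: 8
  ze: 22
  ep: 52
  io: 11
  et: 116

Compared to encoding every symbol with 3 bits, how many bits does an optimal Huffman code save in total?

265

Fixed-length: 3 bits × 209 symbols = 627 bits.
Huffman merges:
merge ka(8) and io(11): 19
merge 19 and ze(22): 41
merge 41 and ep(52): 93
merge 93 and et(116): 209
Huffman total = 19 + 41 + 93 + 209 = 362 bits.
Saving = 627 − 362 = 265 bits.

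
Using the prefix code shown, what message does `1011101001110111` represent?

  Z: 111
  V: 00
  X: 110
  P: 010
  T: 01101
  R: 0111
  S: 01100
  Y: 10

Read left to right; each codeword is recognised as soon as it completes (prefix code):
  10→Y | 111→Z | 010→P | 0111→R | 0111→R
Decoded message: YZPRR

YZPRR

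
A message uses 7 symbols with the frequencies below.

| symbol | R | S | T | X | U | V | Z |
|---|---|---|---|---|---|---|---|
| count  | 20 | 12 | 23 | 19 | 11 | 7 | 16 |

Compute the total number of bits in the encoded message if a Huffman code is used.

Build the Huffman tree bottom-up:
V(7) + U(11) → 18
S(12) + Z(16) → 28
18 + X(19) → 37
R(20) + T(23) → 43
28 + 37 → 65
43 + 65 → 108
Each symbol's bit-cost is frequency × depth; summing gives 299 bits (equivalently 18 + 28 + 37 + 43 + 65 + 108).

299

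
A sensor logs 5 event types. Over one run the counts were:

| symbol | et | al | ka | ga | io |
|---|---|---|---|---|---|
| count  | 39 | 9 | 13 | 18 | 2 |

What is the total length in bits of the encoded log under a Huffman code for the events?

Greedily combine the two least-frequent nodes:
merge io(2) and al(9): 11
merge 11 and ka(13): 24
merge ga(18) and 24: 42
merge et(39) and 42: 81
Total encoded bits = sum of merged weights = 11 + 24 + 42 + 81 = 158.

158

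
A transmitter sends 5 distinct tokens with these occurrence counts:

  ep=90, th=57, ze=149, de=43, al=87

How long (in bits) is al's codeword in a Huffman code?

2

Repeatedly merge the two smallest:
de(43) + th(57) → 100
al(87) + ep(90) → 177
100 + ze(149) → 249
177 + 249 → 426
al's leaf is at depth 2, giving a 2-bit codeword.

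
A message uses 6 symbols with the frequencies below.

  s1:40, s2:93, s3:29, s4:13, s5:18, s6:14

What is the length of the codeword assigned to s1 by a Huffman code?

3

Huffman merges, smallest pair first:
s4(13) + s6(14) → 27
s5(18) + 27 → 45
s3(29) + s1(40) → 69
45 + 69 → 114
s2(93) + 114 → 207
s1's leaf is at depth 3, giving a 3-bit codeword.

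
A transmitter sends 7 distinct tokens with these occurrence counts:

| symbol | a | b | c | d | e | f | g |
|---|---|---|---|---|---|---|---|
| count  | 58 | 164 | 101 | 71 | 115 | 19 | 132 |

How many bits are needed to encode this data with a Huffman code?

Merge the two smallest weights repeatedly:
merge f(19) and a(58): 77
merge d(71) and 77: 148
merge c(101) and e(115): 216
merge g(132) and 148: 280
merge b(164) and 216: 380
merge 280 and 380: 660
The encoded length is the sum of every internal node's weight: 77 + 148 + 216 + 280 + 380 + 660 = 1761 bits.

1761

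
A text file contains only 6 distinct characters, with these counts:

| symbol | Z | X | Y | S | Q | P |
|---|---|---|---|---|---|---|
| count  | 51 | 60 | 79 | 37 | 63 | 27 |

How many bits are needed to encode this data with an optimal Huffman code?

809

Greedily combine the two least-frequent nodes:
P(27) + S(37) → 64
Z(51) + X(60) → 111
Q(63) + 64 → 127
Y(79) + 111 → 190
127 + 190 → 317
Each symbol's bit-cost is frequency × depth; summing gives 809 bits (equivalently 64 + 111 + 127 + 190 + 317).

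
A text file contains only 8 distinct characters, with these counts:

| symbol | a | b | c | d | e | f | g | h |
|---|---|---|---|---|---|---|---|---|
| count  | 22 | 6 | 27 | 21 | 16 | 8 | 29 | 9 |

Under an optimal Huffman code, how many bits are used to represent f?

Repeatedly merge the two smallest:
combine b(6), f(8) → 14
combine h(9), 14 → 23
combine e(16), d(21) → 37
combine a(22), 23 → 45
combine c(27), g(29) → 56
combine 37, 45 → 82
combine 56, 82 → 138
f sits 5 levels below the root, so its codeword is 5 bits.

5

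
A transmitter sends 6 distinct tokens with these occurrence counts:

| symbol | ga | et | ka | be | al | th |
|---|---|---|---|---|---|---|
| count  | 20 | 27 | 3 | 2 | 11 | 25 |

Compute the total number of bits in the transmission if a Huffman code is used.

Build the Huffman tree bottom-up:
combine be(2), ka(3) → 5
combine 5, al(11) → 16
combine 16, ga(20) → 36
combine th(25), et(27) → 52
combine 36, 52 → 88
The encoded length is the sum of every internal node's weight: 5 + 16 + 36 + 52 + 88 = 197 bits.

197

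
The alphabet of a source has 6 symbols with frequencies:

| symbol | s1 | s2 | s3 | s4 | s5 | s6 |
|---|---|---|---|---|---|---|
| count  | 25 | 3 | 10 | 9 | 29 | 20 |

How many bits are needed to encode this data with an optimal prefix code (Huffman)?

226

Build the Huffman tree bottom-up:
combine s2(3), s4(9) → 12
combine s3(10), 12 → 22
combine s6(20), 22 → 42
combine s1(25), s5(29) → 54
combine 42, 54 → 96
The encoded length is the sum of every internal node's weight: 12 + 22 + 42 + 54 + 96 = 226 bits.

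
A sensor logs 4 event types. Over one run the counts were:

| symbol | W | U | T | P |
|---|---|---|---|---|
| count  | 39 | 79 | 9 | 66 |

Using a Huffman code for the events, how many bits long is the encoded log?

355

Build the Huffman tree bottom-up:
T(9) + W(39) → 48
48 + P(66) → 114
U(79) + 114 → 193
Each symbol's bit-cost is frequency × depth; summing gives 355 bits (equivalently 48 + 114 + 193).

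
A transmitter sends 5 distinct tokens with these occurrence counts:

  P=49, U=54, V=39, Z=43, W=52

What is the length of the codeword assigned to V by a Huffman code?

3

Build the tree from the bottom:
V(39) + Z(43) → 82
P(49) + W(52) → 101
U(54) + 82 → 136
101 + 136 → 237
V sits 3 levels below the root, so its codeword is 3 bits.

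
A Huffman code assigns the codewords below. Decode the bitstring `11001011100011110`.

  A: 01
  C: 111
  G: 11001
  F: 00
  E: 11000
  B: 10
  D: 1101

GAECB

Read left to right; each codeword is recognised as soon as it completes (prefix code):
  11001→G | 01→A | 11000→E | 111→C | 10→B
Decoded message: GAECB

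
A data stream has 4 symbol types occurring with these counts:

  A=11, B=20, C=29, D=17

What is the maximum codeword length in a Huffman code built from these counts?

3

Merge the two lowest-weight nodes at each step:
A(11) + D(17) → 28
B(20) + 28 → 48
C(29) + 48 → 77
Maximum depth reached is 3.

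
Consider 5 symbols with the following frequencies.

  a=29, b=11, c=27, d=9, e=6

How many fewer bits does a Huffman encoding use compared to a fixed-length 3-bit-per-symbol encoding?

70

Fixed-length: 3 bits × 82 symbols = 246 bits.
Huffman merges:
e(6) + d(9) → 15
b(11) + 15 → 26
26 + c(27) → 53
a(29) + 53 → 82
Huffman total = 15 + 26 + 53 + 82 = 176 bits.
Saving = 246 − 176 = 70 bits.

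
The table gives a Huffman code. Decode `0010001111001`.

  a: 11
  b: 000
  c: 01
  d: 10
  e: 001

Read left to right; each codeword is recognised as soon as it completes (prefix code):
  001→e | 000→b | 11→a | 11→a | 001→e
Decoded message: ebaae

ebaae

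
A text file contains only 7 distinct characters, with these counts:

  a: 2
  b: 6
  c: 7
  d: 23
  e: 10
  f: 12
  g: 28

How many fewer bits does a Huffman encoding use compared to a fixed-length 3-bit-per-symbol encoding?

Fixed-length: 3 bits × 88 symbols = 264 bits.
Huffman merges:
combine a(2), b(6) → 8
combine c(7), 8 → 15
combine e(10), f(12) → 22
combine 15, 22 → 37
combine d(23), g(28) → 51
combine 37, 51 → 88
Huffman total = 8 + 15 + 22 + 37 + 51 + 88 = 221 bits.
Saving = 264 − 221 = 43 bits.

43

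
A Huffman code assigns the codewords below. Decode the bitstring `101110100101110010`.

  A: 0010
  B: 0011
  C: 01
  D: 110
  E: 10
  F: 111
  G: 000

EFCAFA

Read left to right; each codeword is recognised as soon as it completes (prefix code):
  10→E | 111→F | 01→C | 0010→A | 111→F | 0010→A
Decoded message: EFCAFA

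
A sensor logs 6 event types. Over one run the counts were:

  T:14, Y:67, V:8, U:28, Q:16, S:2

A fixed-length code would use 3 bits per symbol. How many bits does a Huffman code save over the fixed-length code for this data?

128

Fixed-length: 3 bits × 135 symbols = 405 bits.
Huffman merges:
S(2) + V(8) → 10
10 + T(14) → 24
Q(16) + 24 → 40
U(28) + 40 → 68
Y(67) + 68 → 135
Huffman total = 10 + 24 + 40 + 68 + 135 = 277 bits.
Saving = 405 − 277 = 128 bits.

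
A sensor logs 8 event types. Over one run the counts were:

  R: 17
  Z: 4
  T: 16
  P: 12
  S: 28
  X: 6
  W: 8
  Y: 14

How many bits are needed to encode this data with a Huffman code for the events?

Build the Huffman tree bottom-up:
combine Z(4), X(6) → 10
combine W(8), 10 → 18
combine P(12), Y(14) → 26
combine T(16), R(17) → 33
combine 18, 26 → 44
combine S(28), 33 → 61
combine 44, 61 → 105
Total encoded bits = sum of merged weights = 10 + 18 + 26 + 33 + 44 + 61 + 105 = 297.

297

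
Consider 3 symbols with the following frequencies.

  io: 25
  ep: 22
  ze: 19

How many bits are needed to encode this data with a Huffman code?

107

Merge the two smallest weights repeatedly:
ze(19) + ep(22) → 41
io(25) + 41 → 66
Each symbol's bit-cost is frequency × depth; summing gives 107 bits (equivalently 41 + 66).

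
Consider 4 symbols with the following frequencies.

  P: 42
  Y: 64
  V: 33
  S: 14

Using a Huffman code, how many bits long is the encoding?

289

Greedily combine the two least-frequent nodes:
merge S(14) and V(33): 47
merge P(42) and 47: 89
merge Y(64) and 89: 153
Total encoded bits = sum of merged weights = 47 + 89 + 153 = 289.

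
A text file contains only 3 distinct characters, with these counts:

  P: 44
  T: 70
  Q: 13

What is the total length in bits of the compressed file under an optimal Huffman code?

Merge the two smallest weights repeatedly:
merge Q(13) and P(44): 57
merge 57 and T(70): 127
Each symbol's bit-cost is frequency × depth; summing gives 184 bits (equivalently 57 + 127).

184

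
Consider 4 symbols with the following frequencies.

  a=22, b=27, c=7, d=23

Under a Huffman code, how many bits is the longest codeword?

Merge the two lowest-weight nodes at each step:
merge c(7) and a(22): 29
merge d(23) and b(27): 50
merge 29 and 50: 79
Maximum depth reached is 2.

2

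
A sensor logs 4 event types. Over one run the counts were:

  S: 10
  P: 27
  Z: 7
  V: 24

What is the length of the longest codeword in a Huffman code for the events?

3

Merge the two lowest-weight nodes at each step:
merge Z(7) and S(10): 17
merge 17 and V(24): 41
merge P(27) and 41: 68
Maximum depth reached is 3.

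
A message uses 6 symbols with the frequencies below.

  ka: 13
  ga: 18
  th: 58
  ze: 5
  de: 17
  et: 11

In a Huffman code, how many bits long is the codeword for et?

4

Huffman merges, smallest pair first:
merge ze(5) and et(11): 16
merge ka(13) and 16: 29
merge de(17) and ga(18): 35
merge 29 and 35: 64
merge th(58) and 64: 122
et's leaf is at depth 4, giving a 4-bit codeword.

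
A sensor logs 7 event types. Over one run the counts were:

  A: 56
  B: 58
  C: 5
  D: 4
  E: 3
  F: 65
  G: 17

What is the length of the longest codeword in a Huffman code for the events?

Merge the two lowest-weight nodes at each step:
combine E(3), D(4) → 7
combine C(5), 7 → 12
combine 12, G(17) → 29
combine 29, A(56) → 85
combine B(58), F(65) → 123
combine 85, 123 → 208
Maximum depth reached is 5.

5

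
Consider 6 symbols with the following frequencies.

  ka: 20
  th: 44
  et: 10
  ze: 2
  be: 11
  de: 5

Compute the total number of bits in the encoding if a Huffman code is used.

Merge the two smallest weights repeatedly:
combine ze(2), de(5) → 7
combine 7, et(10) → 17
combine be(11), 17 → 28
combine ka(20), 28 → 48
combine th(44), 48 → 92
Each symbol's bit-cost is frequency × depth; summing gives 192 bits (equivalently 7 + 17 + 28 + 48 + 92).

192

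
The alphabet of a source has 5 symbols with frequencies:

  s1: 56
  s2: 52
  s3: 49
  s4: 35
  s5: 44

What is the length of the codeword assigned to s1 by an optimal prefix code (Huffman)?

Huffman merges, smallest pair first:
combine s4(35), s5(44) → 79
combine s3(49), s2(52) → 101
combine s1(56), 79 → 135
combine 101, 135 → 236
s1 sits 2 levels below the root, so its codeword is 2 bits.

2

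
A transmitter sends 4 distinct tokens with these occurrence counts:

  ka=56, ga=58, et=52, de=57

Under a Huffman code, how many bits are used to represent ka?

2

Repeatedly merge the two smallest:
et(52) + ka(56) → 108
de(57) + ga(58) → 115
108 + 115 → 223
The subtree containing ka is merged 2 times, so code length = 2.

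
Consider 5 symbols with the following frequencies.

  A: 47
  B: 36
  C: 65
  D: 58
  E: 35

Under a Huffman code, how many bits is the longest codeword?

3

Merge the two lowest-weight nodes at each step:
merge E(35) and B(36): 71
merge A(47) and D(58): 105
merge C(65) and 71: 136
merge 105 and 136: 241
The rarest symbols sit at the bottom; the longest codeword is 3 bits.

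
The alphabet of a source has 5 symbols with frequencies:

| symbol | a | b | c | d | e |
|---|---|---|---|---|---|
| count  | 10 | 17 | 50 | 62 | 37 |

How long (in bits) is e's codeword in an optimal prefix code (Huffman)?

Huffman merges, smallest pair first:
merge a(10) and b(17): 27
merge 27 and e(37): 64
merge c(50) and d(62): 112
merge 64 and 112: 176
e's leaf is at depth 2, giving a 2-bit codeword.

2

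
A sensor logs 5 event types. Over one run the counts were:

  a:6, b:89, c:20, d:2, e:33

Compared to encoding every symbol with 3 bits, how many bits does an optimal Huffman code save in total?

Fixed-length: 3 bits × 150 symbols = 450 bits.
Huffman merges:
combine d(2), a(6) → 8
combine 8, c(20) → 28
combine 28, e(33) → 61
combine 61, b(89) → 150
Huffman total = 8 + 28 + 61 + 150 = 247 bits.
Saving = 450 − 247 = 203 bits.

203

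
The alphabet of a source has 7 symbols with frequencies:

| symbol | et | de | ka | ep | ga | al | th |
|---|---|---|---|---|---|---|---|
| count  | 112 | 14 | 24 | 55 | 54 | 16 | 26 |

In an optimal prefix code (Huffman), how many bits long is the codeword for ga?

3

Huffman merges, smallest pair first:
de(14) + al(16) → 30
ka(24) + th(26) → 50
30 + 50 → 80
ga(54) + ep(55) → 109
80 + 109 → 189
et(112) + 189 → 301
ga's leaf is at depth 3, giving a 3-bit codeword.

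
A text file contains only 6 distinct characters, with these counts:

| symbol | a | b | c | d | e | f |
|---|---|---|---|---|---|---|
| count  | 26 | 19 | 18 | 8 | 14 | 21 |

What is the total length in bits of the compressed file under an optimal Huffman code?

271

Greedily combine the two least-frequent nodes:
combine d(8), e(14) → 22
combine c(18), b(19) → 37
combine f(21), 22 → 43
combine a(26), 37 → 63
combine 43, 63 → 106
Total encoded bits = sum of merged weights = 22 + 37 + 43 + 63 + 106 = 271.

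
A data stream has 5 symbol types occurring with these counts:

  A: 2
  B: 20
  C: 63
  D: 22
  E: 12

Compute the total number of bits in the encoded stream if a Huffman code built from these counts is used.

223

Build the Huffman tree bottom-up:
merge A(2) and E(12): 14
merge 14 and B(20): 34
merge D(22) and 34: 56
merge 56 and C(63): 119
Each symbol's bit-cost is frequency × depth; summing gives 223 bits (equivalently 14 + 34 + 56 + 119).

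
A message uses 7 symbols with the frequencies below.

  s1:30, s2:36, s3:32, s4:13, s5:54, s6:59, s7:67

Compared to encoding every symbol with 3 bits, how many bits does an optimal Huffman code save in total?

83

Fixed-length: 3 bits × 291 symbols = 873 bits.
Huffman merges:
merge s4(13) and s1(30): 43
merge s3(32) and s2(36): 68
merge 43 and s5(54): 97
merge s6(59) and s7(67): 126
merge 68 and 97: 165
merge 126 and 165: 291
Huffman total = 43 + 68 + 97 + 126 + 165 + 291 = 790 bits.
Saving = 873 − 790 = 83 bits.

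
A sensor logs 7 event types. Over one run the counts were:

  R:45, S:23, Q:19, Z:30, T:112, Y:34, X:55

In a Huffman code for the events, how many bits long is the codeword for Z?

3

Build the tree from the bottom:
Q(19) + S(23) → 42
Z(30) + Y(34) → 64
42 + R(45) → 87
X(55) + 64 → 119
87 + T(112) → 199
119 + 199 → 318
The subtree containing Z is merged 3 times, so code length = 3.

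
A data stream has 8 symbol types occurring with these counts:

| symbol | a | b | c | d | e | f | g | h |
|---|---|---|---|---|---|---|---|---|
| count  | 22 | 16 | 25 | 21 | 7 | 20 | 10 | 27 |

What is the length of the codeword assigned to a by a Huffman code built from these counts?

Huffman merges, smallest pair first:
e(7) + g(10) → 17
b(16) + 17 → 33
f(20) + d(21) → 41
a(22) + c(25) → 47
h(27) + 33 → 60
41 + 47 → 88
60 + 88 → 148
a's leaf is at depth 3, giving a 3-bit codeword.

3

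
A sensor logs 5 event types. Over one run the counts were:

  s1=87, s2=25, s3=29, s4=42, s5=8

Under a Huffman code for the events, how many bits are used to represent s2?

Huffman merges, smallest pair first:
merge s5(8) and s2(25): 33
merge s3(29) and 33: 62
merge s4(42) and 62: 104
merge s1(87) and 104: 191
s2 sits 4 levels below the root, so its codeword is 4 bits.

4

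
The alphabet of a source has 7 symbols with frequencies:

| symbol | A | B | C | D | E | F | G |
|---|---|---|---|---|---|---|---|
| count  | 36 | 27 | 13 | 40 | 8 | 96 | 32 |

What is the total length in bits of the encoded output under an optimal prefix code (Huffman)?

633

Merge the two smallest weights repeatedly:
E(8) + C(13) → 21
21 + B(27) → 48
G(32) + A(36) → 68
D(40) + 48 → 88
68 + 88 → 156
F(96) + 156 → 252
Total encoded bits = sum of merged weights = 21 + 48 + 68 + 88 + 156 + 252 = 633.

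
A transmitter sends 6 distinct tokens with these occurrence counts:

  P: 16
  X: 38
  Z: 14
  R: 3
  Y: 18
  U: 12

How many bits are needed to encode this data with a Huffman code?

Build the Huffman tree bottom-up:
merge R(3) and U(12): 15
merge Z(14) and 15: 29
merge P(16) and Y(18): 34
merge 29 and 34: 63
merge X(38) and 63: 101
Total encoded bits = sum of merged weights = 15 + 29 + 34 + 63 + 101 = 242.

242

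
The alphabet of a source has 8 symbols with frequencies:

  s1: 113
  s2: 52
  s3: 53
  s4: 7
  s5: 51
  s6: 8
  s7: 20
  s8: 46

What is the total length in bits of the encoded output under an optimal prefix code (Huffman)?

934

Merge the two smallest weights repeatedly:
combine s4(7), s6(8) → 15
combine 15, s7(20) → 35
combine 35, s8(46) → 81
combine s5(51), s2(52) → 103
combine s3(53), 81 → 134
combine 103, s1(113) → 216
combine 134, 216 → 350
The encoded length is the sum of every internal node's weight: 15 + 35 + 81 + 103 + 134 + 216 + 350 = 934 bits.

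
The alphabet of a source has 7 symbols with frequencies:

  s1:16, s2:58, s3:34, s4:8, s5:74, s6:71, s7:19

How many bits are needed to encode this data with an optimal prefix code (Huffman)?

704

Merge the two smallest weights repeatedly:
combine s4(8), s1(16) → 24
combine s7(19), 24 → 43
combine s3(34), 43 → 77
combine s2(58), s6(71) → 129
combine s5(74), 77 → 151
combine 129, 151 → 280
The encoded length is the sum of every internal node's weight: 24 + 43 + 77 + 129 + 151 + 280 = 704 bits.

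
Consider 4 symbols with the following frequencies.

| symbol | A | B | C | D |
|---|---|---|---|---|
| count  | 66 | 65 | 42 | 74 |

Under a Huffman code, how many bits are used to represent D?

Repeatedly merge the two smallest:
merge C(42) and B(65): 107
merge A(66) and D(74): 140
merge 107 and 140: 247
The subtree containing D is merged 2 times, so code length = 2.

2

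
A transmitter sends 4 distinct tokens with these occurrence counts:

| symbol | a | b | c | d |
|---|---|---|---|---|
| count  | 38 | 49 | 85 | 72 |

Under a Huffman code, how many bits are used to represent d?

2

Repeatedly merge the two smallest:
merge a(38) and b(49): 87
merge d(72) and c(85): 157
merge 87 and 157: 244
d sits 2 levels below the root, so its codeword is 2 bits.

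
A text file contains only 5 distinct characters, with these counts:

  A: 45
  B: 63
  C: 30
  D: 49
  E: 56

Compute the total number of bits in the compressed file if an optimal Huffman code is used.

Greedily combine the two least-frequent nodes:
combine C(30), A(45) → 75
combine D(49), E(56) → 105
combine B(63), 75 → 138
combine 105, 138 → 243
Total encoded bits = sum of merged weights = 75 + 105 + 138 + 243 = 561.

561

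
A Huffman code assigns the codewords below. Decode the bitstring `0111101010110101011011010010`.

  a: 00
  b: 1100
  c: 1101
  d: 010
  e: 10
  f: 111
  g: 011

gcdcdceed

Read left to right; each codeword is recognised as soon as it completes (prefix code):
  011→g | 1101→c | 010→d | 1101→c | 010→d | 1101→c | 10→e | 10→e | 010→d
Decoded message: gcdcdceed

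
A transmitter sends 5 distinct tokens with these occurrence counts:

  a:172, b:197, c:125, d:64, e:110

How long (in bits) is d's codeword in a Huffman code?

3

Build the tree from the bottom:
merge d(64) and e(110): 174
merge c(125) and a(172): 297
merge 174 and b(197): 371
merge 297 and 371: 668
d's leaf is at depth 3, giving a 3-bit codeword.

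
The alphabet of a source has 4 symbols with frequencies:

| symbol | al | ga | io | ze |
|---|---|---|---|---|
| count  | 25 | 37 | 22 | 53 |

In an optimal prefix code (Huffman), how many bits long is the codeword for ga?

Repeatedly merge the two smallest:
merge io(22) and al(25): 47
merge ga(37) and 47: 84
merge ze(53) and 84: 137
The subtree containing ga is merged 2 times, so code length = 2.

2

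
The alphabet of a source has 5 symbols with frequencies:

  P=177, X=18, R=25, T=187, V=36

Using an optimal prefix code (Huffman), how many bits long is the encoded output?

Greedily combine the two least-frequent nodes:
X(18) + R(25) → 43
V(36) + 43 → 79
79 + P(177) → 256
T(187) + 256 → 443
The encoded length is the sum of every internal node's weight: 43 + 79 + 256 + 443 = 821 bits.

821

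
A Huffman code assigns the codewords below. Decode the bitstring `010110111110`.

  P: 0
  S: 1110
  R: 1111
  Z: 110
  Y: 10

PYZRY

Read left to right; each codeword is recognised as soon as it completes (prefix code):
  0→P | 10→Y | 110→Z | 1111→R | 10→Y
Decoded message: PYZRY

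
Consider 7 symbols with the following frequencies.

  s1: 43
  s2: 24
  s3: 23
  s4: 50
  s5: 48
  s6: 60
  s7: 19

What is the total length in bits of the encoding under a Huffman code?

733

Greedily combine the two least-frequent nodes:
s7(19) + s3(23) → 42
s2(24) + 42 → 66
s1(43) + s5(48) → 91
s4(50) + s6(60) → 110
66 + 91 → 157
110 + 157 → 267
Each symbol's bit-cost is frequency × depth; summing gives 733 bits (equivalently 42 + 66 + 91 + 110 + 157 + 267).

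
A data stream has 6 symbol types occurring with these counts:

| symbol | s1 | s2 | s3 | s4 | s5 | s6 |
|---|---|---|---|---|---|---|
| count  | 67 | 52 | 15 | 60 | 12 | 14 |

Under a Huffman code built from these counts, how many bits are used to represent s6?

4

Huffman merges, smallest pair first:
combine s5(12), s6(14) → 26
combine s3(15), 26 → 41
combine 41, s2(52) → 93
combine s4(60), s1(67) → 127
combine 93, 127 → 220
The subtree containing s6 is merged 4 times, so code length = 4.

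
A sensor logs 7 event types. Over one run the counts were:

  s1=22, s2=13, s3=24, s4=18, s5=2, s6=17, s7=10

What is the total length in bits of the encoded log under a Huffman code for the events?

284

Build the Huffman tree bottom-up:
combine s5(2), s7(10) → 12
combine 12, s2(13) → 25
combine s6(17), s4(18) → 35
combine s1(22), s3(24) → 46
combine 25, 35 → 60
combine 46, 60 → 106
The encoded length is the sum of every internal node's weight: 12 + 25 + 35 + 46 + 60 + 106 = 284 bits.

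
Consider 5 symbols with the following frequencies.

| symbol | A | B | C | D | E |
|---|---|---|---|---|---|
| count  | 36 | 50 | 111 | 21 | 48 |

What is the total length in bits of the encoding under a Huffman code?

576

Build the Huffman tree bottom-up:
merge D(21) and A(36): 57
merge E(48) and B(50): 98
merge 57 and 98: 155
merge C(111) and 155: 266
The encoded length is the sum of every internal node's weight: 57 + 98 + 155 + 266 = 576 bits.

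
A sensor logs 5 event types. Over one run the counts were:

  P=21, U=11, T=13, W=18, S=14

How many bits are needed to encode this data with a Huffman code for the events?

178

Build the Huffman tree bottom-up:
merge U(11) and T(13): 24
merge S(14) and W(18): 32
merge P(21) and 24: 45
merge 32 and 45: 77
The encoded length is the sum of every internal node's weight: 24 + 32 + 45 + 77 = 178 bits.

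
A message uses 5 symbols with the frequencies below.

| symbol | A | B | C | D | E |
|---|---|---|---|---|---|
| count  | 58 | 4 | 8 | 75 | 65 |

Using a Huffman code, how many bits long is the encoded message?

427

Build the Huffman tree bottom-up:
combine B(4), C(8) → 12
combine 12, A(58) → 70
combine E(65), 70 → 135
combine D(75), 135 → 210
Total encoded bits = sum of merged weights = 12 + 70 + 135 + 210 = 427.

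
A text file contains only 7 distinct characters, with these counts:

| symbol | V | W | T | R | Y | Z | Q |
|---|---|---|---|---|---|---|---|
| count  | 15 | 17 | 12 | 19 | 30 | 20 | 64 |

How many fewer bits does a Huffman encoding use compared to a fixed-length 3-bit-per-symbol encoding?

67

Fixed-length: 3 bits × 177 symbols = 531 bits.
Huffman merges:
merge T(12) and V(15): 27
merge W(17) and R(19): 36
merge Z(20) and 27: 47
merge Y(30) and 36: 66
merge 47 and Q(64): 111
merge 66 and 111: 177
Huffman total = 27 + 36 + 47 + 66 + 111 + 177 = 464 bits.
Saving = 531 − 464 = 67 bits.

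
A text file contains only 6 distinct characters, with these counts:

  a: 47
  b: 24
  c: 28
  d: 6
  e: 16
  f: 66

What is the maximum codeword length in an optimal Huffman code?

4

Merge the two lowest-weight nodes at each step:
merge d(6) and e(16): 22
merge 22 and b(24): 46
merge c(28) and 46: 74
merge a(47) and f(66): 113
merge 74 and 113: 187
Maximum depth reached is 4.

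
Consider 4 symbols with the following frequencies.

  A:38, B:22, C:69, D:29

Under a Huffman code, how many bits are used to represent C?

Repeatedly merge the two smallest:
B(22) + D(29) → 51
A(38) + 51 → 89
C(69) + 89 → 158
C sits one level below the root: a 1-bit codeword.

1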